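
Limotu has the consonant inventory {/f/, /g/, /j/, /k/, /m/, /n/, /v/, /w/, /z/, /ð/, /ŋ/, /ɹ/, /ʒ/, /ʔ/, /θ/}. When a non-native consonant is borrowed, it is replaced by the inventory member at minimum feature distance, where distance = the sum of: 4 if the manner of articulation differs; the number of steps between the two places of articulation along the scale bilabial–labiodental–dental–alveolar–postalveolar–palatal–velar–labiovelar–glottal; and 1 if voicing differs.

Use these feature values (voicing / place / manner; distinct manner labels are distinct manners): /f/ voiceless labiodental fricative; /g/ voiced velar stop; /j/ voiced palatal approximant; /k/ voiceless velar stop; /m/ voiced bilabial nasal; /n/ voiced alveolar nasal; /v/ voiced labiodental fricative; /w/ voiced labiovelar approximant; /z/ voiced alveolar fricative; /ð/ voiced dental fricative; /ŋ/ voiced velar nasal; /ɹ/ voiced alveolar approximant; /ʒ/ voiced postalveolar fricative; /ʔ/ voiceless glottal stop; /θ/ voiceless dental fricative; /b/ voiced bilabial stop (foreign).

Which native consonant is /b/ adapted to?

/m/ is closest: manner differs (stop→nasal, +4), place distance 0 (bilabial→bilabial), same voicing; total 4. Next closest is /v/ at distance 5.

m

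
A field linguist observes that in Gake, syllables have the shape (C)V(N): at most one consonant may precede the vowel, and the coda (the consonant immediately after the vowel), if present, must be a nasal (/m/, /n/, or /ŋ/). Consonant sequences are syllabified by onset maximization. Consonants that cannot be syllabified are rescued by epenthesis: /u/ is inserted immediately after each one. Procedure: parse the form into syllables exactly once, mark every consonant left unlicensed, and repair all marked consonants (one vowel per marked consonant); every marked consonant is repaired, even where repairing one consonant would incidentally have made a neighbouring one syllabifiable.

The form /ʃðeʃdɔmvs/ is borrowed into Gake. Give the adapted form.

Under (C)V(N), the unsyllabifiable consonants are /ʃ/, /ʃ/, /v/, /s/ (only a nasal (/m/, /n/, or /ŋ/) is licensed in coda position; onsets are limited to one consonant).
Inserting the epenthetic vowel yields /ʃ/ → /ʃu/, /ʃ/ → /ʃu/, /v/ → /vu/, /s/ → /su/.

ʃuðeʃudɔmvusu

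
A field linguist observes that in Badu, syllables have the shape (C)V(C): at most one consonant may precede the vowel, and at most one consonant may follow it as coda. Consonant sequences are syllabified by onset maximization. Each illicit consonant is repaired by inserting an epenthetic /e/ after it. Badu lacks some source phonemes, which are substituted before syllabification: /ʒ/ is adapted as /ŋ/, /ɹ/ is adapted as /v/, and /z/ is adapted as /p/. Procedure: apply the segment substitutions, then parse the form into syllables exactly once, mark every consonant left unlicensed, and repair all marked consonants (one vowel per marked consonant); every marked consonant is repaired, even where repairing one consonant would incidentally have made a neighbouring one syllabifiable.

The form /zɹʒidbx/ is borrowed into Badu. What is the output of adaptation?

peveŋidbexe

Substitution: /z/ → /p/, /ɹ/ → /v/, /ʒ/ → /ŋ/, giving /pvŋidbx/.
The consonants /p/, /v/, /b/, /x/ cannot be parsed into a legal (C)V(C) syllable (at most one coda consonant is licensed; onsets are limited to one consonant).
Epenthesis after each stranded consonant: /p/ → /pe/, /v/ → /ve/, /b/ → /be/, /x/ → /xe/.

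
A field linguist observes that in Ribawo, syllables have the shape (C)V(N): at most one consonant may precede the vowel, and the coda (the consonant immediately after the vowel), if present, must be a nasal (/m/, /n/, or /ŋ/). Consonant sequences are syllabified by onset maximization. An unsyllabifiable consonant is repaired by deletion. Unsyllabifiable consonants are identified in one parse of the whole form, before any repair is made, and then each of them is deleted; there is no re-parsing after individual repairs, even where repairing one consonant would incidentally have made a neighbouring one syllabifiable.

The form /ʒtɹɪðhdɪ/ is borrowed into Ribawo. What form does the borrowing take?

Under (C)V(N), the unsyllabifiable consonants are /ʒ/, /t/, /ð/, /h/ (only a nasal (/m/, /n/, or /ŋ/) is licensed in coda position; onsets are limited to one consonant).
Deletion applies to /ʒ/, /t/, /ð/, /h/.

ɹɪdɪ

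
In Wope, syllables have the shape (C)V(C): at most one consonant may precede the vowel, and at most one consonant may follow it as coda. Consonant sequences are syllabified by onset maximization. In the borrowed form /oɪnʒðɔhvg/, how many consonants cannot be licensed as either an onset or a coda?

Syllabifying with onset maximization leaves /ʒ/, /v/, /g/ stranded (at most one coda consonant is licensed; onsets are limited to one consonant).

3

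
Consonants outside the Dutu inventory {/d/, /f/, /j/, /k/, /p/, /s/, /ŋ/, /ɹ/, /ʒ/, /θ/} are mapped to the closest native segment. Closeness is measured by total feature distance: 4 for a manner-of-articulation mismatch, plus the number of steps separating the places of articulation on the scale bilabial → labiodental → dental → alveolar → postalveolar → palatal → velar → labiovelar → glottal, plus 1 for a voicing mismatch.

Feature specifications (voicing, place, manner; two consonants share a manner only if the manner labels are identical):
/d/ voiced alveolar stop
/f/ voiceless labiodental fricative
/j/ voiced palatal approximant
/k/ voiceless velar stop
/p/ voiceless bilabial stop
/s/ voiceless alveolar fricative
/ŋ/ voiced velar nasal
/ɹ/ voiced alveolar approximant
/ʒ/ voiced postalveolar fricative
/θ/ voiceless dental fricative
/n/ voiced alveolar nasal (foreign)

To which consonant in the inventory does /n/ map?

ŋ

/ŋ/ is closest: same manner (nasal), place distance 3 (alveolar→velar), same voicing; total 3. Next closest is /d/ at distance 4.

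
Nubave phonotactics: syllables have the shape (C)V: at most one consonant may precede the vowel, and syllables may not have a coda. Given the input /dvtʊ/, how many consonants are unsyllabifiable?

2

The consonants /d/, /v/ cannot be parsed into a legal (C)V syllable (no codas are permitted; onsets are limited to one consonant).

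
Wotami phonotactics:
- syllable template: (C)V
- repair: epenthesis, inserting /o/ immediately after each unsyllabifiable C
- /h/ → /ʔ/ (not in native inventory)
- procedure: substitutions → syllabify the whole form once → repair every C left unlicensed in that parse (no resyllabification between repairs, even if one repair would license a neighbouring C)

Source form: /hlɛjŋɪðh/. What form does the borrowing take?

ʔolɛjoŋɪðoʔo

Substitution: /h/ → /ʔ/, giving /ʔlɛjŋɪðʔ/.
Syllabifying with onset maximization leaves /ʔ/, /j/, /ð/, /ʔ/ stranded (no codas are permitted; onsets are limited to one consonant).
Inserting the epenthetic vowel yields /ʔ/ → /ʔo/, /j/ → /jo/, /ð/ → /ðo/, /ʔ/ → /ʔo/.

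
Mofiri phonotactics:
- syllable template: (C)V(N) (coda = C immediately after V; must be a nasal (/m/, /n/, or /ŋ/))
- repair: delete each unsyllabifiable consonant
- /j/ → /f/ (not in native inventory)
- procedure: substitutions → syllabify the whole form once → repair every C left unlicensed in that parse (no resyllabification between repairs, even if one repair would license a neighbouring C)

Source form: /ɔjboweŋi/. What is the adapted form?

ɔboweŋi

Substitution: /j/ → /f/, giving /ɔfboweŋi/.
The consonants /f/ cannot be parsed into a legal (C)V(N) syllable (only a nasal (/m/, /n/, or /ŋ/) is licensed in coda position; onsets are limited to one consonant).
Deletion applies to /f/.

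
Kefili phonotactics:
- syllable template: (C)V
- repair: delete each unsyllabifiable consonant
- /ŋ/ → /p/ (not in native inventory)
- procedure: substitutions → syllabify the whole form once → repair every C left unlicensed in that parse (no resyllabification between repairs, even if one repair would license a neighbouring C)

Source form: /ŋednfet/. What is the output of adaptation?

pefe

Substitution: /ŋ/ → /p/, giving /pednfet/.
Syllabifying with onset maximization leaves /d/, /n/, /t/ stranded (no codas are permitted; onsets are limited to one consonant).
Deletion applies to /d/, /n/, /t/.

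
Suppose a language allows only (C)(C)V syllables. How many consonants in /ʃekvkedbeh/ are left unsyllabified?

2

Syllabifying with onset maximization leaves /k/, /h/ stranded (no codas are permitted; onsets may contain at most 2 consonants).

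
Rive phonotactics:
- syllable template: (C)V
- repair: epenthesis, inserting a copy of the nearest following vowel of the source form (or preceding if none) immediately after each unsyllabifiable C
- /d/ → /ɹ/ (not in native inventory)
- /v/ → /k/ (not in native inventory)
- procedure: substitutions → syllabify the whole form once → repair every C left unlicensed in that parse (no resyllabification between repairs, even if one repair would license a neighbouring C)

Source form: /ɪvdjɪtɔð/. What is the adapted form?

Substitution: /v/ → /k/, /d/ → /ɹ/, giving /ɪkɹjɪtɔð/.
Syllabifying with onset maximization leaves /k/, /ɹ/, /ð/ stranded (no codas are permitted; onsets are limited to one consonant).
Epenthesis after each stranded consonant: /k/ → /kɪ/, /ɹ/ → /ɹɪ/, /ð/ → /ðɔ/.

ɪkɪɹɪjɪtɔðɔ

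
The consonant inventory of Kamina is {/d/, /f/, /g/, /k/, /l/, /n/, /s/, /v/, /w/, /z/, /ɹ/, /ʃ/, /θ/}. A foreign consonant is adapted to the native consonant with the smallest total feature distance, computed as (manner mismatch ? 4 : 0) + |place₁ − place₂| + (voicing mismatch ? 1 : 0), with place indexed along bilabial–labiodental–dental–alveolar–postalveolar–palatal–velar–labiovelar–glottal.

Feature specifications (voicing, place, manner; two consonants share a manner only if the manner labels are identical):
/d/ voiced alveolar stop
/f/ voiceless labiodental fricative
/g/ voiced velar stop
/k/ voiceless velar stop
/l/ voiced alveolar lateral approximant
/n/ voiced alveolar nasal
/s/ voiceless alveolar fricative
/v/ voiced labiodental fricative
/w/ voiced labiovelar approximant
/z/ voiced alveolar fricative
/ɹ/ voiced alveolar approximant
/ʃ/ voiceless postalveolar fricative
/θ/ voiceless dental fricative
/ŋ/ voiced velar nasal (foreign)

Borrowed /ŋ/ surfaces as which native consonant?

n

/n/ is closest: same manner (nasal), place distance 3 (velar→alveolar), same voicing; total 3. Next closest is /g/ at distance 4.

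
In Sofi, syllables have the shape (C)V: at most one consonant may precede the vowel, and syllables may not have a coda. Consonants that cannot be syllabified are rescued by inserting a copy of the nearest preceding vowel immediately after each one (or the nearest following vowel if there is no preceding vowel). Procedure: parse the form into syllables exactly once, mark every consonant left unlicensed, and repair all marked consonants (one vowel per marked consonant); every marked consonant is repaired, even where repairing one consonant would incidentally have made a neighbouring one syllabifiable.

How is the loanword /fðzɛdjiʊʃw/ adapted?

fɛðɛzɛdɛjiʊʃʊwʊ

Syllabifying with onset maximization leaves /f/, /ð/, /d/, /ʃ/, /w/ stranded (no codas are permitted; onsets are limited to one consonant).
Each unlicensed consonant becomes the onset of a new syllable: /f/ → /fɛ/, /ð/ → /ðɛ/, /d/ → /dɛ/, /ʃ/ → /ʃʊ/, /w/ → /wʊ/.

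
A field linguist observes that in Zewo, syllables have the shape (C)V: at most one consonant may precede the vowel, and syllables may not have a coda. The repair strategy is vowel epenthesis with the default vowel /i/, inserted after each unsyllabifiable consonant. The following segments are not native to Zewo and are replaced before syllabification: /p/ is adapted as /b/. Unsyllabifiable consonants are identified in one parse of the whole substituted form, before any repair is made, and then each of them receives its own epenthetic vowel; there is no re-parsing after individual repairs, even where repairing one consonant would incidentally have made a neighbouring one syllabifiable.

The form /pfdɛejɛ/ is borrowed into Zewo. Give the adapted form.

bifidɛejɛ

Substitution: /p/ → /b/, giving /bfdɛejɛ/.
Under (C)V, the unsyllabifiable consonants are /b/, /f/ (no codas are permitted; onsets are limited to one consonant).
Each unlicensed consonant becomes the onset of a new syllable: /b/ → /bi/, /f/ → /fi/.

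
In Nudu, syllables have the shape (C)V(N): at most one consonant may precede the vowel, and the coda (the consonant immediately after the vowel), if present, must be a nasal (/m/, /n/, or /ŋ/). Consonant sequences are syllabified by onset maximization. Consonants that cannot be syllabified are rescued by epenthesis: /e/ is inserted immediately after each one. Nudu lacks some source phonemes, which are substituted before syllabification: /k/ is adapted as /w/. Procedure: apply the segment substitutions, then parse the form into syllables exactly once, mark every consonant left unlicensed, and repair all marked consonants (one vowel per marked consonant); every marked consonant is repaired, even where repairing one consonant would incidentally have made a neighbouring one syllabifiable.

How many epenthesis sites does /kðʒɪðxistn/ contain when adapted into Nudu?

6

After substitution the input is /wðʒɪðxistn/.
The unsyllabifiable consonants are /w/, /ð/, /ð/, /s/, /t/, /n/; each receives one epenthetic vowel.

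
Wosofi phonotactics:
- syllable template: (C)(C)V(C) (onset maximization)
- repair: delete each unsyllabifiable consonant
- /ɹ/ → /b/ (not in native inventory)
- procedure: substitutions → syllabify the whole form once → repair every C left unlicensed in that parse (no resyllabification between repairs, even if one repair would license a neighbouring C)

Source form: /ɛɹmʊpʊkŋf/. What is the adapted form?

Substitution: /ɹ/ → /b/, giving /ɛbmʊpʊkŋf/.
Syllabifying with onset maximization leaves /ŋ/, /f/ stranded (at most one coda consonant is licensed; onsets may contain at most 2 consonants).
Deleting the stranded consonants removes /ŋ/, /f/.

ɛbmʊpʊk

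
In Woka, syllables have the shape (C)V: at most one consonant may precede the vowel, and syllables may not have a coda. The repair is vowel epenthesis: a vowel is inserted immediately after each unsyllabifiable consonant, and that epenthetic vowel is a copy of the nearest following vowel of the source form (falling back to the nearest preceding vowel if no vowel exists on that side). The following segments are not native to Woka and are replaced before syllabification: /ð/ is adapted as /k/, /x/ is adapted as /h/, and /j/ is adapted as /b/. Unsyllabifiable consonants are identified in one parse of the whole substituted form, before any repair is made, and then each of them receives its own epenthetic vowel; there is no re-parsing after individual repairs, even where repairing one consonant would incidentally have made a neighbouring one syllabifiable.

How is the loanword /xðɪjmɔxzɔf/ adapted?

hɪkɪbɔmɔhɔzɔfɔ

Substitution: /x/ → /h/, /ð/ → /k/, /j/ → /b/, giving /hkɪbmɔhzɔf/.
Under (C)V, the unsyllabifiable consonants are /h/, /b/, /h/, /f/ (no codas are permitted; onsets are limited to one consonant).
Each unlicensed consonant becomes the onset of a new syllable: /h/ → /hɪ/, /b/ → /bɔ/, /h/ → /hɔ/, /f/ → /fɔ/.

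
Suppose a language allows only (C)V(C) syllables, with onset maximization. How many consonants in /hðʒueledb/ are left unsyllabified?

Under (C)V(C), the unsyllabifiable consonants are /h/, /ð/, /b/ (at most one coda consonant is licensed; onsets are limited to one consonant).

3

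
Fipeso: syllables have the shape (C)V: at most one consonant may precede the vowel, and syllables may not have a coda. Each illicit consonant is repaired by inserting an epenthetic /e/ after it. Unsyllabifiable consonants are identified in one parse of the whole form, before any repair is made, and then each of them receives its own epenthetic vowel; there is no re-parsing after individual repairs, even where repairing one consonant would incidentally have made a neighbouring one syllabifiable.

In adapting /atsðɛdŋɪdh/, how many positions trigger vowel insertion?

5

The unsyllabifiable consonants are /t/, /s/, /d/, /d/, /h/; each receives one epenthetic vowel.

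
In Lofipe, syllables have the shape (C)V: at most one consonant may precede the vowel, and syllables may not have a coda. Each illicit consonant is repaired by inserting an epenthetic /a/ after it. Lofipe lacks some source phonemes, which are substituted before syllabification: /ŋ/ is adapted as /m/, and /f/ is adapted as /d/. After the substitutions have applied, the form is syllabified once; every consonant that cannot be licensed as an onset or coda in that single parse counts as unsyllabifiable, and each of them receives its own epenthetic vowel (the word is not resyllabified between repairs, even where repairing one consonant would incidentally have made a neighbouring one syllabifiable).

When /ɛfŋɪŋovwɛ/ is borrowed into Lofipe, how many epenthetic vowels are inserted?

After substitution the input is /ɛdmɪmovwɛ/.
The unsyllabifiable consonants are /d/, /v/; each receives one epenthetic vowel.

2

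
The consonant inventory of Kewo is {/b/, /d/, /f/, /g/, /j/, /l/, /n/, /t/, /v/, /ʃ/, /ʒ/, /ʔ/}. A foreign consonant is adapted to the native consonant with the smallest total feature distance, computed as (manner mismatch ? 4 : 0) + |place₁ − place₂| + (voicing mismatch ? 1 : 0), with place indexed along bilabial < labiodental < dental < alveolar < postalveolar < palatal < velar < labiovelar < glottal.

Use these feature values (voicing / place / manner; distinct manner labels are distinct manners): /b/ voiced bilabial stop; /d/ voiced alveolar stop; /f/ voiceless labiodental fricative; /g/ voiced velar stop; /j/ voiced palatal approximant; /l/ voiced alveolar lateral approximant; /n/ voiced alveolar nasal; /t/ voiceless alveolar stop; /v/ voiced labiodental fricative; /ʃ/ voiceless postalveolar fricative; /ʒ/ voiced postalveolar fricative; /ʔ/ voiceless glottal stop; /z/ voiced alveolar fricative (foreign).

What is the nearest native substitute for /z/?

/ʒ/ is closest: same manner (fricative), place distance 1 (alveolar→postalveolar), same voicing; total 1. Next closest is /v/ at distance 2.

ʒ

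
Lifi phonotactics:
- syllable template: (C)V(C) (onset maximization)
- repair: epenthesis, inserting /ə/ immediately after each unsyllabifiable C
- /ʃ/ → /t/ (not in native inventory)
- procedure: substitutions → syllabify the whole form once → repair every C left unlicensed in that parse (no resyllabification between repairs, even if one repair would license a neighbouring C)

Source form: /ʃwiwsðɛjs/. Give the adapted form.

təwiwsəðɛjsə

Substitution: /ʃ/ → /t/, giving /twiwsðɛjs/.
Syllabifying with onset maximization leaves /t/, /s/, /s/ stranded (at most one coda consonant is licensed; onsets are limited to one consonant).
Each unlicensed consonant becomes the onset of a new syllable: /t/ → /tə/, /s/ → /sə/, /s/ → /sə/.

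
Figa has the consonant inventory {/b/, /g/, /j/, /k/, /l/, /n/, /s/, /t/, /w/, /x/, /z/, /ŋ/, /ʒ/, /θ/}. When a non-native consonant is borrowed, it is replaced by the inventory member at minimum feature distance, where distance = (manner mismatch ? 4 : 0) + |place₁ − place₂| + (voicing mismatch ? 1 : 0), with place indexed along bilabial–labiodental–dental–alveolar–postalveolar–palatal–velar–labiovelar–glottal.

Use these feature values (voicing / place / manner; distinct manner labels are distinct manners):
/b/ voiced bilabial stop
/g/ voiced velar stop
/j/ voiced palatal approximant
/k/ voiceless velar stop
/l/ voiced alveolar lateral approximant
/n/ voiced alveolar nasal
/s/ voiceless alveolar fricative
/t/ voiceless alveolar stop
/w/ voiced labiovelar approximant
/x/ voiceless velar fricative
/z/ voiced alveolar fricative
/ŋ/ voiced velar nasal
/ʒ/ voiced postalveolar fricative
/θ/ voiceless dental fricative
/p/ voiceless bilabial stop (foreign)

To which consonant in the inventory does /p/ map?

b

/b/ is closest: same manner (stop), place distance 0 (bilabial→bilabial), voicing differs (+1); total 1. Next closest is /t/ at distance 3.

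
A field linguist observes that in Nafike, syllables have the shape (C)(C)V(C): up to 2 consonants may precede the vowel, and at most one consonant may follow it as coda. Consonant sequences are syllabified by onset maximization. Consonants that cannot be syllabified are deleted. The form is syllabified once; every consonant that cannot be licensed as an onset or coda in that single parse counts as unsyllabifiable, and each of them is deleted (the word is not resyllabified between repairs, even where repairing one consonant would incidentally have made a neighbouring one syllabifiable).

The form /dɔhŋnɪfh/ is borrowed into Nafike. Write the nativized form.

dɔhŋnɪf

Under (C)(C)V(C), the unsyllabifiable consonants are /h/ (at most one coda consonant is licensed; onsets may contain at most 2 consonants).
Each unlicensed consonant is deleted: /h/.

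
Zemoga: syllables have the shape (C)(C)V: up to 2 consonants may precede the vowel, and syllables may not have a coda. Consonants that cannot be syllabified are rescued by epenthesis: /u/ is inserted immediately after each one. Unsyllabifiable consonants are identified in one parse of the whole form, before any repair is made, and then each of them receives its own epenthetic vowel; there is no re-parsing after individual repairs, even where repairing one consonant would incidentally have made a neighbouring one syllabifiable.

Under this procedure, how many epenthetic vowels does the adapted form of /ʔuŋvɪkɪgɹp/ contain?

3

The unsyllabifiable consonants are /g/, /ɹ/, /p/; each receives one epenthetic vowel.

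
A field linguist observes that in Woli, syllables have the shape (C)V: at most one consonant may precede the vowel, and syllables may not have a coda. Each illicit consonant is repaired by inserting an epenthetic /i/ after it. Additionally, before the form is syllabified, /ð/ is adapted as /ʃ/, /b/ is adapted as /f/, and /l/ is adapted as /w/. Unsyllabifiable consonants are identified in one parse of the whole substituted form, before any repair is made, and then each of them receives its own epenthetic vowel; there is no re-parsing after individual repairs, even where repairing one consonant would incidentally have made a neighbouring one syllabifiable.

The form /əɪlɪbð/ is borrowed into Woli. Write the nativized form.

Substitution: /l/ → /w/, /b/ → /f/, /ð/ → /ʃ/, giving /əɪwɪfʃ/.
Syllabifying with onset maximization leaves /f/, /ʃ/ stranded (no codas are permitted; onsets are limited to one consonant).
Each unlicensed consonant becomes the onset of a new syllable: /f/ → /fi/, /ʃ/ → /ʃi/.

əɪwɪfiʃi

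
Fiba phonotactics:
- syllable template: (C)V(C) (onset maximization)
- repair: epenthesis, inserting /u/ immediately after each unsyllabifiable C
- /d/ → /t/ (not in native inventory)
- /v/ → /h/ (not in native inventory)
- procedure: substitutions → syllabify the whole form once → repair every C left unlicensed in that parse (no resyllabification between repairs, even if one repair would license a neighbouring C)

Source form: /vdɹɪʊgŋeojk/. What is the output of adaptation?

hutuɹɪʊgŋeojku

Substitution: /v/ → /h/, /d/ → /t/, giving /htɹɪʊgŋeojk/.
The consonants /h/, /t/, /k/ cannot be parsed into a legal (C)V(C) syllable (at most one coda consonant is licensed; onsets are limited to one consonant).
Inserting the epenthetic vowel yields /h/ → /hu/, /t/ → /tu/, /k/ → /ku/.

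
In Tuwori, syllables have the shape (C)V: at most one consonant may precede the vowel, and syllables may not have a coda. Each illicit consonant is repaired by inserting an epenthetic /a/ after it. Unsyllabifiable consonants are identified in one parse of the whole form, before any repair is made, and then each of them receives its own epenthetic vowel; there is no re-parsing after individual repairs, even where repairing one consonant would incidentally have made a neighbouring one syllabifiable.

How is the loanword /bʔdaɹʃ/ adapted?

baʔadaɹaʃa

Syllabifying with onset maximization leaves /b/, /ʔ/, /ɹ/, /ʃ/ stranded (no codas are permitted; onsets are limited to one consonant).
Each unlicensed consonant becomes the onset of a new syllable: /b/ → /ba/, /ʔ/ → /ʔa/, /ɹ/ → /ɹa/, /ʃ/ → /ʃa/.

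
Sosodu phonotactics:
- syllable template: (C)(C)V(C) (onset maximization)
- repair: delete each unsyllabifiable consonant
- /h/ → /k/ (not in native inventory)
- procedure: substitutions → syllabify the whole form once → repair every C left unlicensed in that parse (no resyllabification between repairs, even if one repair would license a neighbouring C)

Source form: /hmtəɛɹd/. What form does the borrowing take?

Substitution: /h/ → /k/, giving /kmtəɛɹd/.
Syllabifying with onset maximization leaves /k/, /d/ stranded (at most one coda consonant is licensed; onsets may contain at most 2 consonants).
Each unlicensed consonant is deleted: /k/, /d/.

mtəɛɹ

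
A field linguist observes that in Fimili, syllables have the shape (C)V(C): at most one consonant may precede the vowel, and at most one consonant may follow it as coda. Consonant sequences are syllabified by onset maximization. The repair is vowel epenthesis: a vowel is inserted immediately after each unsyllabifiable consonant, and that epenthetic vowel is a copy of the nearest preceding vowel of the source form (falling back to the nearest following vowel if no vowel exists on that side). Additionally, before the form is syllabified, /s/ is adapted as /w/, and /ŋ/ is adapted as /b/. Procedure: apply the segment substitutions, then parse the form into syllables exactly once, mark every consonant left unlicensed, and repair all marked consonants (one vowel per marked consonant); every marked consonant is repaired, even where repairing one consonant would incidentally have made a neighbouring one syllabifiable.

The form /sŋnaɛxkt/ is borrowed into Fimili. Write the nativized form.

wabanaɛxkɛtɛ

Substitution: /s/ → /w/, /ŋ/ → /b/, giving /wbnaɛxkt/.
The consonants /w/, /b/, /k/, /t/ cannot be parsed into a legal (C)V(C) syllable (at most one coda consonant is licensed; onsets are limited to one consonant).
Inserting the epenthetic vowel yields /w/ → /wa/, /b/ → /ba/, /k/ → /kɛ/, /t/ → /tɛ/.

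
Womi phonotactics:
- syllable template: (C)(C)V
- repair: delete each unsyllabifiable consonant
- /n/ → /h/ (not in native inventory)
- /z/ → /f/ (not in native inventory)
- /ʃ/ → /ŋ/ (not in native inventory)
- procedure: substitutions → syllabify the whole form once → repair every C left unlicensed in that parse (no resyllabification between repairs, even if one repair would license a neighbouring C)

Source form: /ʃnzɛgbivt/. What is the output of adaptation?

hfɛgbi

Substitution: /ʃ/ → /ŋ/, /n/ → /h/, /z/ → /f/, giving /ŋhfɛgbivt/.
The consonants /ŋ/, /v/, /t/ cannot be parsed into a legal (C)(C)V syllable (no codas are permitted; onsets may contain at most 2 consonants).
Each unlicensed consonant is deleted: /ŋ/, /v/, /t/.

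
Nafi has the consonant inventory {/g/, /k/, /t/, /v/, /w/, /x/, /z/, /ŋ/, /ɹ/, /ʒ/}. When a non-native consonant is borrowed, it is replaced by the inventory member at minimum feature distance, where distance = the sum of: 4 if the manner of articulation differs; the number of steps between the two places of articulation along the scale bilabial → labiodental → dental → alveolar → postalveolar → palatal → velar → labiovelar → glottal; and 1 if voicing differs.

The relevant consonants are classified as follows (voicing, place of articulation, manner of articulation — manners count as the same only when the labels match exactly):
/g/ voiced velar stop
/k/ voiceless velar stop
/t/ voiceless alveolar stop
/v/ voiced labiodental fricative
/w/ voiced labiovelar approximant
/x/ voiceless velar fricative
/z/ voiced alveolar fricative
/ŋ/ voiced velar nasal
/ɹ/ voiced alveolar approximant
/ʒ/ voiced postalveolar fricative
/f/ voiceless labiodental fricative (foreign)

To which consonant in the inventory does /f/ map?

/v/ is closest: same manner (fricative), place distance 0 (labiodental→labiodental), voicing differs (+1); total 1. Next closest is /z/ at distance 3.

v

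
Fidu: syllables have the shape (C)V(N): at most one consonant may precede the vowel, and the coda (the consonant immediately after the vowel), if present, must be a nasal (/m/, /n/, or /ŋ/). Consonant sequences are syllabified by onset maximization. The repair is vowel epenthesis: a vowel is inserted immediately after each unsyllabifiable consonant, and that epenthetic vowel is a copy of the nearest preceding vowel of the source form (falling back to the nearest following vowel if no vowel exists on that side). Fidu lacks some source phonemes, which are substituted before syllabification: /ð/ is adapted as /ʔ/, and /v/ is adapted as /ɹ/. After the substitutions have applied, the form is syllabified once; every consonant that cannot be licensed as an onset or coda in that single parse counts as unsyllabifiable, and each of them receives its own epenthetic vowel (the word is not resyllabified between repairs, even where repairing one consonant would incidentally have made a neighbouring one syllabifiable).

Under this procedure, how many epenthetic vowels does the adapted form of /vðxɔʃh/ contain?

After substitution the input is /ɹʔxɔʃh/.
The unsyllabifiable consonants are /ɹ/, /ʔ/, /ʃ/, /h/; each receives one epenthetic vowel.

4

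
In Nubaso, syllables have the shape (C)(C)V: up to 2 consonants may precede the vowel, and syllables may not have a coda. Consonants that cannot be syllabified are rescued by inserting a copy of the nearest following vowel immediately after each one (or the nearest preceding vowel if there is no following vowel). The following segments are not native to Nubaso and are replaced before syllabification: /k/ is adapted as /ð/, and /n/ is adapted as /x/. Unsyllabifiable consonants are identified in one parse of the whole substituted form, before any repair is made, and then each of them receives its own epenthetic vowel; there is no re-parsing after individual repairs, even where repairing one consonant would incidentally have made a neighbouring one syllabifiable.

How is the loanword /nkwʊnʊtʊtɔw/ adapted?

xʊðwʊxʊtʊtɔwɔ

Substitution: /n/ → /x/, /k/ → /ð/, giving /xðwʊxʊtʊtɔw/.
Syllabifying with onset maximization leaves /x/, /w/ stranded (no codas are permitted; onsets may contain at most 2 consonants).
Each unlicensed consonant becomes the onset of a new syllable: /x/ → /xʊ/, /w/ → /wɔ/.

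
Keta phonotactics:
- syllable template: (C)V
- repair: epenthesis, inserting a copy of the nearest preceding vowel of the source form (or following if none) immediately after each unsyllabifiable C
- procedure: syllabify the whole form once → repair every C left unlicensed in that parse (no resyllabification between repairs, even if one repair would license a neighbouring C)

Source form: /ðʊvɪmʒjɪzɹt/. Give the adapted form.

Under (C)V, the unsyllabifiable consonants are /m/, /ʒ/, /z/, /ɹ/, /t/ (no codas are permitted; onsets are limited to one consonant).
Epenthesis after each stranded consonant: /m/ → /mɪ/, /ʒ/ → /ʒɪ/, /z/ → /zɪ/, /ɹ/ → /ɹɪ/, /t/ → /tɪ/.

ðʊvɪmɪʒɪjɪzɪɹɪtɪ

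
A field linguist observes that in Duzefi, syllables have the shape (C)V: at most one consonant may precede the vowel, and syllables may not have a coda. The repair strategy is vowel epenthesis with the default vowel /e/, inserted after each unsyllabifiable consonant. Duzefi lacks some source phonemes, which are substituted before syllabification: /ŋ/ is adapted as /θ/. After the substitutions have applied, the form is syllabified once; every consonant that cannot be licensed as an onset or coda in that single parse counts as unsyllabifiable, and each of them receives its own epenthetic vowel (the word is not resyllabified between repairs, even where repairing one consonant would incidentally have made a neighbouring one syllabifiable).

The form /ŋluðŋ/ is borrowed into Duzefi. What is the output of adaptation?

Substitution: /ŋ/ → /θ/, giving /θluðθ/.
Syllabifying with onset maximization leaves /θ/, /ð/, /θ/ stranded (no codas are permitted; onsets are limited to one consonant).
Epenthesis after each stranded consonant: /θ/ → /θe/, /ð/ → /ðe/, /θ/ → /θe/.

θeluðeθe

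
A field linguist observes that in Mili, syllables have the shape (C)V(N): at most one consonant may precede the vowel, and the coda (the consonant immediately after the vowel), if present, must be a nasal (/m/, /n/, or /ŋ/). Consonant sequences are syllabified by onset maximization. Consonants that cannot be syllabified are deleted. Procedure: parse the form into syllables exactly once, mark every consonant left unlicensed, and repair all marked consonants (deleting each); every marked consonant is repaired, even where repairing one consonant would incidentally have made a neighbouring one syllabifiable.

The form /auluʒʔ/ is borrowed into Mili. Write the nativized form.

Under (C)V(N), the unsyllabifiable consonants are /ʒ/, /ʔ/ (only a nasal (/m/, /n/, or /ŋ/) is licensed in coda position; onsets are limited to one consonant).
Deleting the stranded consonants removes /ʒ/, /ʔ/.

aulu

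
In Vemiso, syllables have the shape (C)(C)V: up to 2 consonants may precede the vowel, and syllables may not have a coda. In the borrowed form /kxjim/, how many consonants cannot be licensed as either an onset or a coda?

2

Syllabifying with onset maximization leaves /k/, /m/ stranded (no codas are permitted; onsets may contain at most 2 consonants).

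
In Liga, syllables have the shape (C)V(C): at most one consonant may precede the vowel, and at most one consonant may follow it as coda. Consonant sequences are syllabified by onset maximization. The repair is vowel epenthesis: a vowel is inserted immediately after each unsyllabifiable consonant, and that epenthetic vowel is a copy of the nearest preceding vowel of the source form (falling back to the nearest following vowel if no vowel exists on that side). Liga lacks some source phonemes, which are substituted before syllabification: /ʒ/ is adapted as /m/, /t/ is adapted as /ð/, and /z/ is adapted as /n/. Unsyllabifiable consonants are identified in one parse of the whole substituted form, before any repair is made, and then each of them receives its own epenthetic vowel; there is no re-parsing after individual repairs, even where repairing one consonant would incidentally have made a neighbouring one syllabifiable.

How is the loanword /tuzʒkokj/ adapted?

Substitution: /t/ → /ð/, /z/ → /n/, /ʒ/ → /m/, giving /ðunmkokj/.
The consonants /m/, /j/ cannot be parsed into a legal (C)V(C) syllable (at most one coda consonant is licensed; onsets are limited to one consonant).
Epenthesis after each stranded consonant: /m/ → /mu/, /j/ → /jo/.

ðunmukokjo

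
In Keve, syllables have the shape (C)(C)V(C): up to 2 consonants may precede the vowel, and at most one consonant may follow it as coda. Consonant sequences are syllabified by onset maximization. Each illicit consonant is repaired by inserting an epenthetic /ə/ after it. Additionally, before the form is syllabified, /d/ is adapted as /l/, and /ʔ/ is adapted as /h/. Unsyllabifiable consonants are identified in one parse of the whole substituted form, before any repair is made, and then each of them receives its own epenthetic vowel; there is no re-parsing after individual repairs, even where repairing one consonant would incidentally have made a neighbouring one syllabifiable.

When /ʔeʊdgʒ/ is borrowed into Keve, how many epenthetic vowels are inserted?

After substitution the input is /heʊlgʒ/.
The unsyllabifiable consonants are /g/, /ʒ/; each receives one epenthetic vowel.

2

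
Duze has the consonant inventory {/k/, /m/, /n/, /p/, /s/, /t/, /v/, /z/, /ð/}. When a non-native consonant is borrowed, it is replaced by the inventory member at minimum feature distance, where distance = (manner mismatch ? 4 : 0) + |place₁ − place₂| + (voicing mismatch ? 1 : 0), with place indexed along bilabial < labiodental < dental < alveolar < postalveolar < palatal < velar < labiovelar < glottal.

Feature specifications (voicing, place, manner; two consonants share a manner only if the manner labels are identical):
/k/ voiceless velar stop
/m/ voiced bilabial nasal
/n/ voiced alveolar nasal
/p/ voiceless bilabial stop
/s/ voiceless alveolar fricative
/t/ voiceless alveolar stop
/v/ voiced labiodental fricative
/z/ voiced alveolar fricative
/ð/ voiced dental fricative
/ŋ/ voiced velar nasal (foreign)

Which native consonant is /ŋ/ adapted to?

n

/n/ is closest: same manner (nasal), place distance 3 (velar→alveolar), same voicing; total 3. Next closest is /k/ at distance 5.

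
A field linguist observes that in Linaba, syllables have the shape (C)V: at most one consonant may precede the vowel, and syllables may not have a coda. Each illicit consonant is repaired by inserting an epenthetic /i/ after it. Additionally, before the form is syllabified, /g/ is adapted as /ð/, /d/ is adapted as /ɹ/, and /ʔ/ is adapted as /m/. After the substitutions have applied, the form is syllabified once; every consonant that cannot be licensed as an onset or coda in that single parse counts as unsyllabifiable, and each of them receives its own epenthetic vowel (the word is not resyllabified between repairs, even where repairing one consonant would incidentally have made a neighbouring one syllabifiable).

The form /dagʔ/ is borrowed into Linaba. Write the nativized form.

Substitution: /d/ → /ɹ/, /g/ → /ð/, /ʔ/ → /m/, giving /ɹaðm/.
The consonants /ð/, /m/ cannot be parsed into a legal (C)V syllable (no codas are permitted; onsets are limited to one consonant).
Epenthesis after each stranded consonant: /ð/ → /ði/, /m/ → /mi/.

ɹaðimi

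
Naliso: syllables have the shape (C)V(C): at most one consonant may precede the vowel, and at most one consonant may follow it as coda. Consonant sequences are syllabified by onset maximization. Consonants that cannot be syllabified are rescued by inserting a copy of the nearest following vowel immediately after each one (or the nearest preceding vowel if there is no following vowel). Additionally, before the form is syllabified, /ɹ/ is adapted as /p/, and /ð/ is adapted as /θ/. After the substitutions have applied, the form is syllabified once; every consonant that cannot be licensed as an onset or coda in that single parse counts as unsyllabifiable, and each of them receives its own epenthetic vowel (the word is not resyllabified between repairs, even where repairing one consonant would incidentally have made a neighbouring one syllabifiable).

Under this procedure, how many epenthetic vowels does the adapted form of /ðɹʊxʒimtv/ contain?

After substitution the input is /θpʊxʒimtv/.
The unsyllabifiable consonants are /θ/, /t/, /v/; each receives one epenthetic vowel.

3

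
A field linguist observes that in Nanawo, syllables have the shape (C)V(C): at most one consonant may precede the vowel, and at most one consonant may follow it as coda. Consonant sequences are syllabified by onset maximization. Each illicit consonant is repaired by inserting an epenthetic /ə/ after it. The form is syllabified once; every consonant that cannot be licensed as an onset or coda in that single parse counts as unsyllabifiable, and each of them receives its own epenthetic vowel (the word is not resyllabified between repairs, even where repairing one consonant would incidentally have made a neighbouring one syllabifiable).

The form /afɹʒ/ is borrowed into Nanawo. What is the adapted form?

afɹəʒə

Syllabifying with onset maximization leaves /ɹ/, /ʒ/ stranded (at most one coda consonant is licensed; onsets are limited to one consonant).
Epenthesis after each stranded consonant: /ɹ/ → /ɹə/, /ʒ/ → /ʒə/.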